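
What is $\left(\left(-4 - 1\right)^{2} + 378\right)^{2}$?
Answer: $162409$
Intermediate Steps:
$\left(\left(-4 - 1\right)^{2} + 378\right)^{2} = \left(\left(-5\right)^{2} + 378\right)^{2} = \left(25 + 378\right)^{2} = 403^{2} = 162409$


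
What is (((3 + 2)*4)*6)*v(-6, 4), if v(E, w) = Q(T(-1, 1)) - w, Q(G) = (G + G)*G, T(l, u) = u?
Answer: -240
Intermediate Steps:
Q(G) = 2*G² (Q(G) = (2*G)*G = 2*G²)
v(E, w) = 2 - w (v(E, w) = 2*1² - w = 2*1 - w = 2 - w)
(((3 + 2)*4)*6)*v(-6, 4) = (((3 + 2)*4)*6)*(2 - 1*4) = ((5*4)*6)*(2 - 4) = (20*6)*(-2) = 120*(-2) = -240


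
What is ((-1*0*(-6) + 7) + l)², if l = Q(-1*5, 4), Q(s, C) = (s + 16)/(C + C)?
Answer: 4489/64 ≈ 70.141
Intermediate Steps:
Q(s, C) = (16 + s)/(2*C) (Q(s, C) = (16 + s)/((2*C)) = (16 + s)*(1/(2*C)) = (16 + s)/(2*C))
l = 11/8 (l = (½)*(16 - 1*5)/4 = (½)*(¼)*(16 - 5) = (½)*(¼)*11 = 11/8 ≈ 1.3750)
((-1*0*(-6) + 7) + l)² = ((-1*0*(-6) + 7) + 11/8)² = ((0*(-6) + 7) + 11/8)² = ((0 + 7) + 11/8)² = (7 + 11/8)² = (67/8)² = 4489/64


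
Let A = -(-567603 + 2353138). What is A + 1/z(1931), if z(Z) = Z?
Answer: -3447868084/1931 ≈ -1.7855e+6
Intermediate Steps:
A = -1785535 (A = -1*1785535 = -1785535)
A + 1/z(1931) = -1785535 + 1/1931 = -3447868084/1931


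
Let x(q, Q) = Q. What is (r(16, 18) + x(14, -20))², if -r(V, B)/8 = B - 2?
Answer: 21904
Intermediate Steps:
r(V, B) = 16 - 8*B (r(V, B) = -8*(B - 2) = -8*(-2 + B) = 16 - 8*B)
(r(16, 18) + x(14, -20))² = ((16 - 8*18) - 20)² = ((16 - 144) - 20)² = (-128 - 20)² = (-148)² = 21904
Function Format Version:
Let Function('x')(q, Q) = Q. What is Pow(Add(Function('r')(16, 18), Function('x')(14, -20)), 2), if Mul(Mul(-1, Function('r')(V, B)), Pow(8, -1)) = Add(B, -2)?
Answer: 21904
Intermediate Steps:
Function('r')(V, B) = Add(16, Mul(-8, B)) (Function('r')(V, B) = Mul(-8, Add(B, -2)) = Mul(-8, Add(-2, B)) = Add(16, Mul(-8, B)))
Pow(Add(Function('r')(16, 18), Function('x')(14, -20)), 2) = Pow(Add(Add(16, Mul(-8, 18)), -20), 2) = Pow(Add(Add(16, -144), -20), 2) = Pow(Add(-128, -20), 2) = Pow(-148, 2) = 21904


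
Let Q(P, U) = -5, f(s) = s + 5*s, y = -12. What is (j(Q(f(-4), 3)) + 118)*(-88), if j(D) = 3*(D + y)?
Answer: -5896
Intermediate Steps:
f(s) = 6*s
j(D) = -36 + 3*D (j(D) = 3*(D - 12) = 3*(-12 + D) = -36 + 3*D)
(j(Q(f(-4), 3)) + 118)*(-88) = ((-36 + 3*(-5)) + 118)*(-88) = ((-36 - 15) + 118)*(-88) = (-51 + 118)*(-88) = 67*(-88) = -5896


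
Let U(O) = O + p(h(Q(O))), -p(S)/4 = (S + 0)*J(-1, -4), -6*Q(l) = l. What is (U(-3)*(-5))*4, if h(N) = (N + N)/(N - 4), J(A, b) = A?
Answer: 580/7 ≈ 82.857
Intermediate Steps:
Q(l) = -l/6
h(N) = 2*N/(-4 + N) (h(N) = (2*N)/(-4 + N) = 2*N/(-4 + N))
p(S) = 4*S (p(S) = -4*(S + 0)*(-1) = -4*S*(-1) = -(-4)*S = 4*S)
U(O) = O - 4*O/(3*(-4 - O/6)) (U(O) = O + 4*(2*(-O/6)/(-4 - O/6)) = O + 4*(-O/(3*(-4 - O/6))) = O - 4*O/(3*(-4 - O/6)))
(U(-3)*(-5))*4 = (-3*(32 - 3)/(24 - 3)*(-5))*4 = (-3*29/21*(-5))*4 = (-3*1/21*29*(-5))*4 = -29/7*(-5)*4 = (145/7)*4 = 580/7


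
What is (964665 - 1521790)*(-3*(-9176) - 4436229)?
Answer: 2456197544625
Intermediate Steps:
(964665 - 1521790)*(-3*(-9176) - 4436229) = -557125*(27528 - 4436229) = -557125*(-4408701) = 2456197544625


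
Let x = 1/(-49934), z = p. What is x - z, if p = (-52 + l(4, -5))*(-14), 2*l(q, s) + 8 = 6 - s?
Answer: -35303339/49934 ≈ -707.00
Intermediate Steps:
l(q, s) = -1 - s/2 (l(q, s) = -4 + (6 - s)/2 = -4 + (3 - s/2) = -1 - s/2)
p = 707 (p = (-52 + (-1 - ½*(-5)))*(-14) = (-52 + (-1 + 5/2))*(-14) = (-52 + 3/2)*(-14) = -101/2*(-14) = 707)
z = 707
x = -1/49934 ≈ -2.0026e-5
x - z = -1/49934 - 1*707 = -1/49934 - 707 = -35303339/49934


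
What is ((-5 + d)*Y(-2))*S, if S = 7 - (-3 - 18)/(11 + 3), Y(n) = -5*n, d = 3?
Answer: -170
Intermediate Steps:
S = 17/2 (S = 7 - (-21)/14 = 7 - 1*(-3/2) = 7 + 3/2 = 17/2 ≈ 8.5000)
((-5 + d)*Y(-2))*S = ((-5 + 3)*(-5*(-2)))*(17/2) = -2*10*(17/2) = -20*17/2 = -170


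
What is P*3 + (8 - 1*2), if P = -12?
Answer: -30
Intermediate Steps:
P*3 + (8 - 1*2) = -12*3 + (8 - 1*2) = -36 + (8 - 2) = -36 + 6 = -30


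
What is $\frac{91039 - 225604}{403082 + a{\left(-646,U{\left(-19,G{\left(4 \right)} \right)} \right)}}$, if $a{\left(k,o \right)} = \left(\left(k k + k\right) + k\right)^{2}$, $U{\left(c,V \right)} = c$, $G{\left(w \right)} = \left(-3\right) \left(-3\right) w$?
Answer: $- \frac{44855}{57692123886} \approx -7.7749 \cdot 10^{-7}$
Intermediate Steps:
$G{\left(w \right)} = 9 w$
$a{\left(k,o \right)} = \left(k^{2} + 2 k\right)^{2}$ ($a{\left(k,o \right)} = \left(\left(k^{2} + k\right) + k\right)^{2} = \left(\left(k + k^{2}\right) + k\right)^{2} = \left(k^{2} + 2 k\right)^{2}$)
$\frac{91039 - 225604}{403082 + a{\left(-646,U{\left(-19,G{\left(4 \right)} \right)} \right)}} = \frac{91039 - 225604}{403082 + \left(-646\right)^{2} \left(2 - 646\right)^{2}} = - \frac{134565}{403082 + 417316 \left(-644\right)^{2}} = - \frac{134565}{403082 + 417316 \cdot 414736} = - \frac{134565}{403082 + 173075968576} = - \frac{134565}{173076371658} = \left(-134565\right) \frac{1}{173076371658} = - \frac{44855}{57692123886}$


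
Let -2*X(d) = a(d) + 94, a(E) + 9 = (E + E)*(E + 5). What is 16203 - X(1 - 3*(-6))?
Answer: 33403/2 ≈ 16702.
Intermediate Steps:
a(E) = -9 + 2*E*(5 + E) (a(E) = -9 + (E + E)*(E + 5) = -9 + (2*E)*(5 + E) = -9 + 2*E*(5 + E))
X(d) = -85/2 - d**2 - 5*d (X(d) = -((-9 + 2*d**2 + 10*d) + 94)/2 = -(85 + 2*d**2 + 10*d)/2 = -85/2 - d**2 - 5*d)
16203 - X(1 - 3*(-6)) = 16203 - (-85/2 - (1 - 3*(-6))**2 - 5*(1 - 3*(-6))) = 16203 - (-85/2 - (1 + 18)**2 - 5*(1 + 18)) = 16203 - (-85/2 - 1*19**2 - 5*19) = 16203 - (-85/2 - 1*361 - 95) = 16203 - (-85/2 - 361 - 95) = 16203 - 1*(-997/2) = 16203 + 997/2 = 33403/2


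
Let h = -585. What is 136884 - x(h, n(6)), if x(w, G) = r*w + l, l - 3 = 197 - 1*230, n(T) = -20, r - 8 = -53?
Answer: 110589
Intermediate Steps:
r = -45 (r = 8 - 53 = -45)
l = -30 (l = 3 + (197 - 1*230) = 3 + (197 - 230) = 3 - 33 = -30)
x(w, G) = -30 - 45*w (x(w, G) = -45*w - 30 = -30 - 45*w)
136884 - x(h, n(6)) = 136884 - (-30 - 45*(-585)) = 136884 - (-30 + 26325) = 136884 - 1*26295 = 136884 - 26295 = 110589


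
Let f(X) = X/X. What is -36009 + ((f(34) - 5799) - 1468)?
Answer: -43275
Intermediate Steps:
f(X) = 1
-36009 + ((f(34) - 5799) - 1468) = -36009 + ((1 - 5799) - 1468) = -36009 + (-5798 - 1468) = -36009 - 7266 = -43275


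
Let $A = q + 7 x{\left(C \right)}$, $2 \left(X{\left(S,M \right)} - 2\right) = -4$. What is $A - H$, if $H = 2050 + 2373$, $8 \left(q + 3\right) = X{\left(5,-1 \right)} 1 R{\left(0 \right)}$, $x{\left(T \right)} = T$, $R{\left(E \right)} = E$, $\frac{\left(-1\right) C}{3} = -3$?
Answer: $-4363$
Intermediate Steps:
$C = 9$ ($C = \left(-3\right) \left(-3\right) = 9$)
$X{\left(S,M \right)} = 0$ ($X{\left(S,M \right)} = 2 + \frac{1}{2} \left(-4\right) = 2 - 2 = 0$)
$q = -3$ ($q = -3 + \frac{0 \cdot 1 \cdot 0}{8} = -3 + \frac{0 \cdot 0}{8} = -3 + \frac{1}{8} \cdot 0 = -3 + 0 = -3$)
$A = 60$ ($A = -3 + 7 \cdot 9 = -3 + 63 = 60$)
$H = 4423$
$A - H = 60 - 4423 = -4363$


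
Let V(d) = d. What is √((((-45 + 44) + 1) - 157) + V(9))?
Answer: 2*I*√37 ≈ 12.166*I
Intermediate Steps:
√((((-45 + 44) + 1) - 157) + V(9)) = √((((-45 + 44) + 1) - 157) + 9) = √(((-1 + 1) - 157) + 9) = √((0 - 157) + 9) = √(-157 + 9) = √(-148) = 2*I*√37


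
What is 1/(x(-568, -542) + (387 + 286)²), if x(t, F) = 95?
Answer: 1/453024 ≈ 2.2074e-6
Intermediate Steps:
1/(x(-568, -542) + (387 + 286)²) = 1/(95 + (387 + 286)²) = 1/(95 + 673²) = 1/(95 + 452929) = 1/453024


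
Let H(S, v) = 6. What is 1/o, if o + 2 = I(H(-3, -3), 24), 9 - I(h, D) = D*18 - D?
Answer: -1/401 ≈ -0.0024938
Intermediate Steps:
I(h, D) = 9 - 17*D (I(h, D) = 9 - (D*18 - D) = 9 - (18*D - D) = 9 - 17*D)
o = -401 (o = -2 + (9 - 17*24) = -2 + (9 - 408) = -2 - 399 = -401)
1/o = 1/(-401) = -1/401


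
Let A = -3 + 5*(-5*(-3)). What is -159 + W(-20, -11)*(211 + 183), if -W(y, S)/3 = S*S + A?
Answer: -228285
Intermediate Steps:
A = 72 (A = -3 + 5*15 = -3 + 75 = 72)
W(y, S) = -216 - 3*S**2 (W(y, S) = -3*(S*S + 72) = -3*(S**2 + 72) = -3*(72 + S**2) = -216 - 3*S**2)
-159 + W(-20, -11)*(211 + 183) = -159 + (-216 - 3*(-11)**2)*(211 + 183) = -159 + (-216 - 3*121)*394 = -159 + (-216 - 363)*394 = -159 - 579*394 = -159 - 228126 = -228285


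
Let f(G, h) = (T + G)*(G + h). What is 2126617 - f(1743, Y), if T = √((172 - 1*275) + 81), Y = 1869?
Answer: -4169099 - 3612*I*√22 ≈ -4.1691e+6 - 16942.0*I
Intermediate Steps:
T = I*√22 (T = √((172 - 275) + 81) = √(-103 + 81) = √(-22) = I*√22 ≈ 4.6904*I)
f(G, h) = (G + h)*(G + I*√22) (f(G, h) = (I*√22 + G)*(G + h) = (G + I*√22)*(G + h) = (G + h)*(G + I*√22))
2126617 - f(1743, Y) = 2126617 - (1743² + 1743*1869 + I*1743*√22 + I*1869*√22) = 2126617 - (3038049 + 3257667 + 1743*I*√22 + 1869*I*√22) = 2126617 - (6295716 + 3612*I*√22) = 2126617 + (-6295716 - 3612*I*√22) = -4169099 - 3612*I*√22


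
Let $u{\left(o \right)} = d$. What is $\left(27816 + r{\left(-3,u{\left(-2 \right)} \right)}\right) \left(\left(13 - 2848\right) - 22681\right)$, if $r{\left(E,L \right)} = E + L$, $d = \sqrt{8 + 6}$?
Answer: $-709676508 - 25516 \sqrt{14} \approx -7.0977 \cdot 10^{8}$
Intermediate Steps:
$d = \sqrt{14} \approx 3.7417$
$u{\left(o \right)} = \sqrt{14}$
$\left(27816 + r{\left(-3,u{\left(-2 \right)} \right)}\right) \left(\left(13 - 2848\right) - 22681\right) = \left(27816 - \left(3 - \sqrt{14}\right)\right) \left(\left(13 - 2848\right) - 22681\right) = \left(27813 + \sqrt{14}\right) \left(\left(13 - 2848\right) - 22681\right) = \left(27813 + \sqrt{14}\right) \left(-2835 - 22681\right) = \left(27813 + \sqrt{14}\right) \left(-25516\right) = -709676508 - 25516 \sqrt{14}$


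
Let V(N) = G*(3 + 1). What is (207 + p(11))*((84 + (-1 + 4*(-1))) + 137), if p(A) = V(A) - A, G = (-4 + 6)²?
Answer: 45792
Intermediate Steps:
G = 4 (G = 2² = 4)
V(N) = 16 (V(N) = 4*(3 + 1) = 4*4 = 16)
p(A) = 16 - A
(207 + p(11))*((84 + (-1 + 4*(-1))) + 137) = (207 + (16 - 1*11))*((84 + (-1 + 4*(-1))) + 137) = (207 + (16 - 11))*((84 + (-1 - 4)) + 137) = (207 + 5)*((84 - 5) + 137) = 212*(79 + 137) = 212*216 = 45792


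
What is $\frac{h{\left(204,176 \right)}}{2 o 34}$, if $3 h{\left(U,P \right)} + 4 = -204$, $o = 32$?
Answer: $- \frac{13}{408} \approx -0.031863$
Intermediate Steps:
$h{\left(U,P \right)} = - \frac{208}{3}$ ($h{\left(U,P \right)} = - \frac{4}{3} + \frac{1}{3} \left(-204\right) = - \frac{4}{3} - 68 = - \frac{208}{3}$)
$\frac{h{\left(204,176 \right)}}{2 o 34} = - \frac{208}{3 \cdot 2 \cdot 32 \cdot 34} = - \frac{208}{3 \cdot 64 \cdot 34} = - \frac{208}{3 \cdot 2176} = \left(- \frac{208}{3}\right) \frac{1}{2176} = - \frac{13}{408}$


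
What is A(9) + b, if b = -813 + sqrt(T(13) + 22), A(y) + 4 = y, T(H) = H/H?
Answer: -808 + sqrt(23) ≈ -803.20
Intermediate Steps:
T(H) = 1
A(y) = -4 + y
b = -813 + sqrt(23) (b = -813 + sqrt(1 + 22) = -813 + sqrt(23) ≈ -808.20)
A(9) + b = (-4 + 9) + (-813 + sqrt(23)) = 5 + (-813 + sqrt(23)) = -808 + sqrt(23)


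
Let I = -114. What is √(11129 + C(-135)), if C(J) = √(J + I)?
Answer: √(11129 + I*√249) ≈ 105.49 + 0.0748*I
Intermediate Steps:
C(J) = √(-114 + J) (C(J) = √(J - 114) = √(-114 + J))
√(11129 + C(-135)) = √(11129 + √(-114 - 135)) = √(11129 + √(-249)) = √(11129 + I*√249)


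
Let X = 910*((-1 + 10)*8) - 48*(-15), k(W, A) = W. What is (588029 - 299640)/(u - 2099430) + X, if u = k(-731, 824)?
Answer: 139114376251/2100161 ≈ 66240.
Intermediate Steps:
u = -731
X = 66240 (X = 910*(9*8) + 720 = 910*72 + 720 = 65520 + 720 = 66240)
(588029 - 299640)/(u - 2099430) + X = (588029 - 299640)/(-731 - 2099430) + 66240 = 288389/(-2100161) + 66240 = 288389*(-1/2100161) + 66240 = -288389/2100161 + 66240 = 139114376251/2100161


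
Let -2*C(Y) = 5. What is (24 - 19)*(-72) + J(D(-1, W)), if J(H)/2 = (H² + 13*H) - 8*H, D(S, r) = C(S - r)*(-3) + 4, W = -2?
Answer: 39/2 ≈ 19.500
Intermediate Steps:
C(Y) = -5/2 (C(Y) = -½*5 = -5/2)
D(S, r) = 23/2 (D(S, r) = -5/2*(-3) + 4 = 15/2 + 4 = 23/2)
J(H) = 2*H² + 10*H (J(H) = 2*((H² + 13*H) - 8*H) = 2*(H² + 5*H) = 2*H² + 10*H)
(24 - 19)*(-72) + J(D(-1, W)) = (24 - 19)*(-72) + 2*(23/2)*(5 + 23/2) = 5*(-72) + 2*(23/2)*(33/2) = -360 + 759/2 = 39/2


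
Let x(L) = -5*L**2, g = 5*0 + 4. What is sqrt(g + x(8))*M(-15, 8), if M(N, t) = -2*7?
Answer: -28*I*sqrt(79) ≈ -248.87*I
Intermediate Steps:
g = 4 (g = 0 + 4 = 4)
M(N, t) = -14
sqrt(g + x(8))*M(-15, 8) = sqrt(4 - 5*8**2)*(-14) = sqrt(4 - 5*64)*(-14) = sqrt(4 - 320)*(-14) = sqrt(-316)*(-14) = (2*I*sqrt(79))*(-14) = -28*I*sqrt(79)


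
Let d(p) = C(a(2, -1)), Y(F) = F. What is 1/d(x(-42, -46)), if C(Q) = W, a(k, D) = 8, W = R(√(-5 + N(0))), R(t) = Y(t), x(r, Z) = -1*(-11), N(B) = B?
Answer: -I*√5/5 ≈ -0.44721*I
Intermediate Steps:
x(r, Z) = 11
R(t) = t
W = I*√5 (W = √(-5 + 0) = √(-5) = I*√5 ≈ 2.2361*I)
C(Q) = I*√5
d(p) = I*√5
1/d(x(-42, -46)) = 1/(I*√5) = -I*√5/5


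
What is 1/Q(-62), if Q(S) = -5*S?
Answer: 1/310 ≈ 0.0032258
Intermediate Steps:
1/Q(-62) = 1/(-5*(-62)) = 1/310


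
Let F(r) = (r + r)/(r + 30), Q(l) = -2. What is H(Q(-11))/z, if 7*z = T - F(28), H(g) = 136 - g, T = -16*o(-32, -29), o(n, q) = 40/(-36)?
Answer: 126063/2194 ≈ 57.458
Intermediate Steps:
o(n, q) = -10/9 (o(n, q) = 40*(-1/36) = -10/9)
T = 160/9 (T = -16*(-10/9) = 160/9 ≈ 17.778)
F(r) = 2*r/(30 + r) (F(r) = (2*r)/(30 + r) = 2*r/(30 + r))
z = 4388/1827 (z = (160/9 - 2*28/(30 + 28))/7 = (160/9 - 2*28/58)/7 = (160/9 - 1*28/29)/7 = (160/9 - 28/29)/7 = (1/7)*(4388/261) = 4388/1827 ≈ 2.4018)
H(Q(-11))/z = (136 - 1*(-2))/(4388/1827) = (136 + 2)*(1827/4388) = 138*(1827/4388) = 126063/2194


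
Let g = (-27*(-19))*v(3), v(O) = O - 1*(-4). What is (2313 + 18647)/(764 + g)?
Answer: 4192/871 ≈ 4.8129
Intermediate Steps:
v(O) = 4 + O (v(O) = O + 4 = 4 + O)
g = 3591 (g = (-27*(-19))*(4 + 3) = 513*7 = 3591)
(2313 + 18647)/(764 + g) = (2313 + 18647)/(764 + 3591) = 20960/4355 = 20960*(1/4355) = 4192/871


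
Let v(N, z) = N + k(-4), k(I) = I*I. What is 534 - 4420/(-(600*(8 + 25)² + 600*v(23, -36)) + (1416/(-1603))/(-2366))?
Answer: 171342537298327/320862250623 ≈ 534.01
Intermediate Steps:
k(I) = I²
v(N, z) = 16 + N (v(N, z) = N + (-4)² = N + 16 = 16 + N)
534 - 4420/(-(600*(8 + 25)² + 600*v(23, -36)) + (1416/(-1603))/(-2366)) = 534 - 4420/(-(23400 + 600*(8 + 25)²) + (1416/(-1603))/(-2366)) = 534 - 4420/(-600/(1/(33² + 39)) + (1416*(-1/1603))*(-1/2366)) = 534 - 4420/(-600/(1/(1089 + 39)) - 1416/1603*(-1/2366)) = 534 - 4420/(-600/(1/1128) + 708/1896349) = 534 - 4420/(-600/1/1128 + 708/1896349) = 534 - 4420/(-600*1128 + 708/1896349) = 534 - 4420/(-676800 + 708/1896349) = 534 - 4420/(-1283449002492/1896349) = 534 - 4420*(-1896349/1283449002492) = 534 + 2095465645/320862250623 = 171342537298327/320862250623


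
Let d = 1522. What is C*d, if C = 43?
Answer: 65446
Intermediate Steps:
C*d = 43*1522 = 65446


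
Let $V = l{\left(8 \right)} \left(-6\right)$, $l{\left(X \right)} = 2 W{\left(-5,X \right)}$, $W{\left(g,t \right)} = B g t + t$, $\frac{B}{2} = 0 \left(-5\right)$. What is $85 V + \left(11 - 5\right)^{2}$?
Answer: $-8124$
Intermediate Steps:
$B = 0$ ($B = 2 \cdot 0 \left(-5\right) = 2 \cdot 0 = 0$)
$W{\left(g,t \right)} = t$ ($W{\left(g,t \right)} = 0 g t + t = 0 t + t = 0 + t = t$)
$l{\left(X \right)} = 2 X$
$V = -96$ ($V = 2 \cdot 8 \left(-6\right) = 16 \left(-6\right) = -96$)
$85 V + \left(11 - 5\right)^{2} = 85 \left(-96\right) + \left(11 - 5\right)^{2} = -8160 + 6^{2} = -8160 + 36 = -8124$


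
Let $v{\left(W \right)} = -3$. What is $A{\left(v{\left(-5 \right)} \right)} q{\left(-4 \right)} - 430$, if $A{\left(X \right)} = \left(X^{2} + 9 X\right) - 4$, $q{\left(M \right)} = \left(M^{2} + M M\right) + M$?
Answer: $-1046$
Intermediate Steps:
$q{\left(M \right)} = M + 2 M^{2}$ ($q{\left(M \right)} = \left(M^{2} + M^{2}\right) + M = 2 M^{2} + M = M + 2 M^{2}$)
$A{\left(X \right)} = -4 + X^{2} + 9 X$
$A{\left(v{\left(-5 \right)} \right)} q{\left(-4 \right)} - 430 = \left(-4 + \left(-3\right)^{2} + 9 \left(-3\right)\right) \left(- 4 \left(1 + 2 \left(-4\right)\right)\right) - 430 = \left(-4 + 9 - 27\right) \left(- 4 \left(1 - 8\right)\right) - 430 = - 22 \left(\left(-4\right) \left(-7\right)\right) - 430 = \left(-22\right) 28 - 430 = -616 - 430 = -1046$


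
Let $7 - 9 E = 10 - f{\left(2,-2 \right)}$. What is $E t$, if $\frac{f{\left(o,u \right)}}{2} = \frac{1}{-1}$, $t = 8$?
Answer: $- \frac{40}{9} \approx -4.4444$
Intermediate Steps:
$f{\left(o,u \right)} = -2$ ($f{\left(o,u \right)} = \frac{2}{-1} = 2 \left(-1\right) = -2$)
$E = - \frac{5}{9}$ ($E = \frac{7}{9} - \frac{10 - -2}{9} = \frac{7}{9} - \frac{10 + 2}{9} = \frac{7}{9} - \frac{4}{3} = - \frac{5}{9} \approx -0.55556$)
$E t = \left(- \frac{5}{9}\right) 8 = - \frac{40}{9}$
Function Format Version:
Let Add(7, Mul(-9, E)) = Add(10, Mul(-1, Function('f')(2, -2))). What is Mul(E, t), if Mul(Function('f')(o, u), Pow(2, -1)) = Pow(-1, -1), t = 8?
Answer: Rational(-40, 9) ≈ -4.4444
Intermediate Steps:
Function('f')(o, u) = -2 (Function('f')(o, u) = Mul(2, Pow(-1, -1)) = Mul(2, -1) = -2)
E = Rational(-5, 9) (E = Add(Rational(7, 9), Mul(Rational(-1, 9), Add(10, Mul(-1, -2)))) = Add(Rational(7, 9), Mul(Rational(-1, 9), Add(10, 2))) = Add(Rational(7, 9), Mul(Rational(-1, 9), 12)) = Add(Rational(7, 9), Rational(-4, 3)) = Rational(-5, 9) ≈ -0.55556)
Mul(E, t) = Mul(Rational(-5, 9), 8) = Rational(-40, 9)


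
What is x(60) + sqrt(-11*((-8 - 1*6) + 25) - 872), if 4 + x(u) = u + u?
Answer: 116 + I*sqrt(993) ≈ 116.0 + 31.512*I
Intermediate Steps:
x(u) = -4 + 2*u (x(u) = -4 + (u + u) = -4 + 2*u)
x(60) + sqrt(-11*((-8 - 1*6) + 25) - 872) = (-4 + 2*60) + sqrt(-11*((-8 - 1*6) + 25) - 872) = (-4 + 120) + sqrt(-11*((-8 - 6) + 25) - 872) = 116 + sqrt(-11*(-14 + 25) - 872) = 116 + sqrt(-11*11 - 872) = 116 + sqrt(-121 - 872) = 116 + sqrt(-993) = 116 + I*sqrt(993)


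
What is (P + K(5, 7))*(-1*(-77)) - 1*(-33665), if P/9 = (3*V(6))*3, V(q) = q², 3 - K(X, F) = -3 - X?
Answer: 259044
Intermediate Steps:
K(X, F) = 6 + X (K(X, F) = 3 - (-3 - X) = 3 + (3 + X) = 6 + X)
P = 2916 (P = 9*((3*6²)*3) = 9*((3*36)*3) = 9*(108*3) = 9*324 = 2916)
(P + K(5, 7))*(-1*(-77)) - 1*(-33665) = (2916 + (6 + 5))*(-1*(-77)) - 1*(-33665) = (2916 + 11)*77 + 33665 = 2927*77 + 33665 = 225379 + 33665 = 259044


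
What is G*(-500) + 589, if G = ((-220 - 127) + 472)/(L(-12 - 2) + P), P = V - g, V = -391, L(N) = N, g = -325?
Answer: 5481/4 ≈ 1370.3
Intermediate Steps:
P = -66 (P = -391 - 1*(-325) = -391 + 325 = -66)
G = -25/16 (G = ((-220 - 127) + 472)/((-12 - 2) - 66) = (-347 + 472)/(-14 - 66) = 125/(-80) = 125*(-1/80) = -25/16 ≈ -1.5625)
G*(-500) + 589 = -25/16*(-500) + 589 = 3125/4 + 589 = 5481/4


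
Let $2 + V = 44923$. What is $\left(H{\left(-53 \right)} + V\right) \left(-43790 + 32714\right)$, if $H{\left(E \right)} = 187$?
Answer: $-499616208$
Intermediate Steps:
$V = 44921$ ($V = -2 + 44923 = 44921$)
$\left(H{\left(-53 \right)} + V\right) \left(-43790 + 32714\right) = \left(187 + 44921\right) \left(-43790 + 32714\right) = 45108 \left(-11076\right) = -499616208$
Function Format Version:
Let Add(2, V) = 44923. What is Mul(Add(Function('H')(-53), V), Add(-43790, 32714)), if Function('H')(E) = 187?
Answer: -499616208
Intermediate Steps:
V = 44921 (V = Add(-2, 44923) = 44921)
Mul(Add(Function('H')(-53), V), Add(-43790, 32714)) = Mul(Add(187, 44921), Add(-43790, 32714)) = Mul(45108, -11076) = -499616208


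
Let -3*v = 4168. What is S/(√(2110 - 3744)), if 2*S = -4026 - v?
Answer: 3955*I*√1634/4902 ≈ 32.614*I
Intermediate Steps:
v = -4168/3 (v = -⅓*4168 = -4168/3 ≈ -1389.3)
S = -3955/3 (S = (-4026 - 1*(-4168/3))/2 = (-4026 + 4168/3)/2 = (½)*(-7910/3) = -3955/3 ≈ -1318.3)
S/(√(2110 - 3744)) = -3955/(3*√(2110 - 3744)) = -3955*(-I*√1634/1634)/3 = -(-3955)*I*√1634/4902 = 3955*I*√1634/4902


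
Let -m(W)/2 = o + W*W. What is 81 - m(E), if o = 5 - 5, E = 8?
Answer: 209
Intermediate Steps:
o = 0
m(W) = -2*W² (m(W) = -2*(0 + W*W) = -2*(0 + W²) = -2*W²)
81 - m(E) = 81 - (-2)*8² = 81 - (-2)*64 = 81 - 1*(-128) = 81 + 128 = 209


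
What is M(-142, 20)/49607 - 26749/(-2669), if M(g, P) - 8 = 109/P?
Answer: 26539470821/2648021660 ≈ 10.022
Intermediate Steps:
M(g, P) = 8 + 109/P
M(-142, 20)/49607 - 26749/(-2669) = (8 + 109/20)/49607 - 26749/(-2669) = (8 + 109*(1/20))*(1/49607) - 26749*(-1/2669) = (8 + 109/20)*(1/49607) + 26749/2669 = (269/20)*(1/49607) + 26749/2669 = 269/992140 + 26749/2669 = 26539470821/2648021660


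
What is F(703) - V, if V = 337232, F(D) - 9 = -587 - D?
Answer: -338513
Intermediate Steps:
F(D) = -578 - D (F(D) = 9 + (-587 - D) = -578 - D)
F(703) - V = (-578 - 1*703) - 1*337232 = (-578 - 703) - 337232 = -1281 - 337232 = -338513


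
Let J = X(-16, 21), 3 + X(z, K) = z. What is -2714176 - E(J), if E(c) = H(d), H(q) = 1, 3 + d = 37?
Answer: -2714177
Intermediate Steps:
X(z, K) = -3 + z
J = -19 (J = -3 - 16 = -19)
d = 34 (d = -3 + 37 = 34)
E(c) = 1
-2714176 - E(J) = -2714176 - 1*1 = -2714176 - 1 = -2714177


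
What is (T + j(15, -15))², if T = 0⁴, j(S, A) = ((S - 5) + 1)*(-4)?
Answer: 1936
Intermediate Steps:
j(S, A) = 16 - 4*S (j(S, A) = ((-5 + S) + 1)*(-4) = (-4 + S)*(-4) = 16 - 4*S)
T = 0
(T + j(15, -15))² = (0 + (16 - 4*15))² = (0 + (16 - 60))² = (0 - 44)² = (-44)² = 1936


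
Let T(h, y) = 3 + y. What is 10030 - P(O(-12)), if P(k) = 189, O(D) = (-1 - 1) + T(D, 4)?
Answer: 9841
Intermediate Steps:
O(D) = 5 (O(D) = (-1 - 1) + (3 + 4) = -2 + 7 = 5)
10030 - P(O(-12)) = 10030 - 1*189 = 10030 - 189 = 9841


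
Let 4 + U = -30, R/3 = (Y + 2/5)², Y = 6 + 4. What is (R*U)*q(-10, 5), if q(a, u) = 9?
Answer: -2482272/25 ≈ -99291.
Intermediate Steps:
Y = 10
R = 8112/25 (R = 3*(10 + 2/5)² = 3*(10 + 2*(⅕))² = 3*(10 + ⅖)² = 3*(52/5)² = 3*(2704/25) = 8112/25 ≈ 324.48)
U = -34 (U = -4 - 30 = -34)
(R*U)*q(-10, 5) = ((8112/25)*(-34))*9 = -275808/25*9 = -2482272/25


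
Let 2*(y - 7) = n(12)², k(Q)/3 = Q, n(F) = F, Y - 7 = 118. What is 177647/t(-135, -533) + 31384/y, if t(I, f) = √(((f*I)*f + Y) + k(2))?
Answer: 31384/79 - 177647*I*√9587971/19175942 ≈ 397.27 - 28.686*I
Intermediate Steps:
Y = 125 (Y = 7 + 118 = 125)
k(Q) = 3*Q
y = 79 (y = 7 + (½)*12² = 7 + (½)*144 = 7 + 72 = 79)
t(I, f) = √(131 + I*f²) (t(I, f) = √(((f*I)*f + 125) + 3*2) = √(((I*f)*f + 125) + 6) = √((I*f² + 125) + 6) = √((125 + I*f²) + 6) = √(131 + I*f²))
177647/t(-135, -533) + 31384/y = 177647/(√(131 - 135*(-533)²)) + 31384/79 = 177647/(√(131 - 135*284089)) + 31384*(1/79) = 177647/(√(131 - 38352015)) + 31384/79 = 177647/(√(-38351884)) + 31384/79 = 177647/((2*I*√9587971)) + 31384/79 = 177647*(-I*√9587971/19175942) + 31384/79 = -177647*I*√9587971/19175942 + 31384/79 = 31384/79 - 177647*I*√9587971/19175942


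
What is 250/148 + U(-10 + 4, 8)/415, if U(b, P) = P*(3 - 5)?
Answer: 50691/30710 ≈ 1.6506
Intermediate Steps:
U(b, P) = -2*P (U(b, P) = P*(-2) = -2*P)
250/148 + U(-10 + 4, 8)/415 = 250/148 - 2*8/415 = 250*(1/148) - 16*1/415 = 125/74 - 16/415 = 50691/30710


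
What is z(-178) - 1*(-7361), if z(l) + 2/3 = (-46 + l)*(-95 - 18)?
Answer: 98017/3 ≈ 32672.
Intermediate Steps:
z(l) = 15592/3 - 113*l (z(l) = -⅔ + (-46 + l)*(-95 - 18) = -⅔ + (-46 + l)*(-113) = -⅔ + (5198 - 113*l) = 15592/3 - 113*l)
z(-178) - 1*(-7361) = (15592/3 - 113*(-178)) - 1*(-7361) = (15592/3 + 20114) + 7361 = 75934/3 + 7361 = 98017/3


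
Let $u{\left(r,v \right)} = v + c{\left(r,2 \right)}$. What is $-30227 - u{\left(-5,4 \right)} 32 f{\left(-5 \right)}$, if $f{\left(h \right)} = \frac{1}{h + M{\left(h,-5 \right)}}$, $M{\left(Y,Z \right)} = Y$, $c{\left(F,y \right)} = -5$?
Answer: $- \frac{151151}{5} \approx -30230.0$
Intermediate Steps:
$f{\left(h \right)} = \frac{1}{2 h}$ ($f{\left(h \right)} = \frac{1}{h + h} = \frac{1}{2 h}$)
$u{\left(r,v \right)} = -5 + v$ ($u{\left(r,v \right)} = v - 5 = -5 + v$)
$-30227 - u{\left(-5,4 \right)} 32 f{\left(-5 \right)} = -30227 - \left(-5 + 4\right) 32 \frac{1}{2 \left(-5\right)} = -30227 - \left(-1\right) 32 \cdot \frac{1}{2} \left(- \frac{1}{5}\right) = -30227 - \left(-32\right) \left(- \frac{1}{10}\right) = -30227 - \frac{16}{5} = - \frac{151151}{5}$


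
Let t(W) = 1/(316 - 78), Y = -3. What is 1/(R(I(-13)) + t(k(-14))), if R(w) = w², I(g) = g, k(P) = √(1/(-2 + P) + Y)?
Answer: 238/40223 ≈ 0.0059170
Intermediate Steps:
k(P) = √(-3 + 1/(-2 + P)) (k(P) = √(1/(-2 + P) - 3) = √(-3 + 1/(-2 + P)))
t(W) = 1/238
1/(R(I(-13)) + t(k(-14))) = 1/((-13)² + 1/238) = 1/(169 + 1/238) = 1/(40223/238) = 238/40223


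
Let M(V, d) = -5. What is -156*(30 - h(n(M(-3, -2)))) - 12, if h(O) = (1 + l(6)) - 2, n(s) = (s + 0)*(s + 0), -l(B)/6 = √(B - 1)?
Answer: -4848 - 936*√5 ≈ -6941.0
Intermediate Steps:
l(B) = -6*√(-1 + B) (l(B) = -6*√(B - 1) = -6*√(-1 + B))
n(s) = s² (n(s) = s*s = s²)
h(O) = -1 - 6*√5 (h(O) = (1 - 6*√(-1 + 6)) - 2 = (1 - 6*√5) - 2 = -1 - 6*√5)
-156*(30 - h(n(M(-3, -2)))) - 12 = -156*(30 - (-1 - 6*√5)) - 12 = -156*(30 + (1 + 6*√5)) - 12 = -156*(31 + 6*√5) - 12 = (-4836 - 936*√5) - 12 = -4848 - 936*√5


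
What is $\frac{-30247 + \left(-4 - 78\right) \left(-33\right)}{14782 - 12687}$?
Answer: $- \frac{27541}{2095} \approx -13.146$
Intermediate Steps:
$\frac{-30247 + \left(-4 - 78\right) \left(-33\right)}{14782 - 12687} = \frac{-30247 - -2706}{2095} = \left(-30247 + 2706\right) \frac{1}{2095} = \left(-27541\right) \frac{1}{2095} = - \frac{27541}{2095}$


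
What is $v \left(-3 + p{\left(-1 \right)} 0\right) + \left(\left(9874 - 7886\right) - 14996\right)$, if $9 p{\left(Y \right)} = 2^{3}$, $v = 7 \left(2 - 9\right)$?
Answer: $-12861$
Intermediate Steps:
$v = -49$ ($v = 7 \left(2 - 9\right) = 7 \left(-7\right) = -49$)
$p{\left(Y \right)} = \frac{8}{9}$ ($p{\left(Y \right)} = \frac{2^{3}}{9} = \frac{1}{9} \cdot 8 = \frac{8}{9}$)
$v \left(-3 + p{\left(-1 \right)} 0\right) + \left(\left(9874 - 7886\right) - 14996\right) = - 49 \left(-3 + \frac{8}{9} \cdot 0\right) + \left(\left(9874 - 7886\right) - 14996\right) = - 49 \left(-3 + 0\right) + \left(\left(9874 - 7886\right) - 14996\right) = \left(-49\right) \left(-3\right) + \left(1988 - 14996\right) = 147 - 13008 = -12861$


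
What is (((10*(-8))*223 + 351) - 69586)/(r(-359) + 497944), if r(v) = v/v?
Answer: -17415/99589 ≈ -0.17487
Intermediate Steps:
r(v) = 1
(((10*(-8))*223 + 351) - 69586)/(r(-359) + 497944) = (((10*(-8))*223 + 351) - 69586)/(1 + 497944) = ((-80*223 + 351) - 69586)/497945 = ((-17840 + 351) - 69586)*(1/497945) = (-17489 - 69586)*(1/497945) = -87075*1/497945 = -17415/99589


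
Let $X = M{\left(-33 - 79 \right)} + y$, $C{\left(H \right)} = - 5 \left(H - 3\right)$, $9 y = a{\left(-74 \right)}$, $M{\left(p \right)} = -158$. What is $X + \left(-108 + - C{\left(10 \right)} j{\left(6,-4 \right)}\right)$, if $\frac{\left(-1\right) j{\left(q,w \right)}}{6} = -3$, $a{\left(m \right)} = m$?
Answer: $\frac{3202}{9} \approx 355.78$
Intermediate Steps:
$y = - \frac{74}{9}$ ($y = \frac{1}{9} \left(-74\right) = - \frac{74}{9} \approx -8.2222$)
$j{\left(q,w \right)} = 18$ ($j{\left(q,w \right)} = \left(-6\right) \left(-3\right) = 18$)
$C{\left(H \right)} = 15 - 5 H$ ($C{\left(H \right)} = - 5 \left(-3 + H\right) = 15 - 5 H$)
$X = - \frac{1496}{9}$ ($X = -158 - \frac{74}{9} = - \frac{1496}{9} \approx -166.22$)
$X + \left(-108 + - C{\left(10 \right)} j{\left(6,-4 \right)}\right) = - \frac{1496}{9} - \left(108 - - (15 - 50) 18\right) = - \frac{1496}{9} - \left(108 - \left(-1\right) \left(-35\right) 18\right) = - \frac{1496}{9} + \left(-108 + 35 \cdot 18\right) = - \frac{1496}{9} + \left(-108 + 630\right) = - \frac{1496}{9} + 522 = \frac{3202}{9}$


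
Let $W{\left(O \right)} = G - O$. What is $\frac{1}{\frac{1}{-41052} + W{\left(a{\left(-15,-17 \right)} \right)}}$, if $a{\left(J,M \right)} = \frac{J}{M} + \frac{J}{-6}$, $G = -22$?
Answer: $- \frac{697884}{17713955} \approx -0.039397$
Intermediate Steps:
$a{\left(J,M \right)} = - \frac{J}{6} + \frac{J}{M}$ ($a{\left(J,M \right)} = \frac{J}{M} + J \left(- \frac{1}{6}\right) = \frac{J}{M} - \frac{J}{6} = - \frac{J}{6} + \frac{J}{M}$)
$W{\left(O \right)} = -22 - O$
$\frac{1}{\frac{1}{-41052} + W{\left(a{\left(-15,-17 \right)} \right)}} = \frac{1}{\frac{1}{-41052} - \left(22 + \frac{5}{2} + \frac{15}{17}\right)} = \frac{1}{- \frac{1}{41052} - \left(\frac{49}{2} + \frac{15}{17}\right)} = \frac{1}{- \frac{1}{41052} - \frac{863}{34}} = \frac{1}{- \frac{17713955}{697884}} = - \frac{697884}{17713955}$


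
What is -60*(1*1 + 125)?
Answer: -7560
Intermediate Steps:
-60*(1*1 + 125) = -60*(1 + 125) = -60*126 = -7560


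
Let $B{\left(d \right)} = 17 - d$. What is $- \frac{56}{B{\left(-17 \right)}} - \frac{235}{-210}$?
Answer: $- \frac{377}{714} \approx -0.52801$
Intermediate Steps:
$- \frac{56}{B{\left(-17 \right)}} - \frac{235}{-210} = - \frac{56}{17 - -17} - \frac{235}{-210} = - \frac{56}{17 + 17} - - \frac{47}{42} = - \frac{56}{34} + \frac{47}{42} = \left(-56\right) \frac{1}{34} + \frac{47}{42} = - \frac{28}{17} + \frac{47}{42} = - \frac{377}{714}$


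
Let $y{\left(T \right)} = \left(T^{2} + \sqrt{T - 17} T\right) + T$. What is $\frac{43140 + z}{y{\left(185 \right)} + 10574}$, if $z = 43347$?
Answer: $\frac{486316401}{252226307} - \frac{16000095 \sqrt{42}}{1008905228} \approx 1.8253$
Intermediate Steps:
$y{\left(T \right)} = T + T^{2} + T \sqrt{-17 + T}$ ($y{\left(T \right)} = \left(T^{2} + \sqrt{-17 + T} T\right) + T = \left(T^{2} + T \sqrt{-17 + T}\right) + T = T + T^{2} + T \sqrt{-17 + T}$)
$\frac{43140 + z}{y{\left(185 \right)} + 10574} = \frac{43140 + 43347}{185 \left(1 + 185 + \sqrt{-17 + 185}\right) + 10574} = \frac{86487}{185 \left(1 + 185 + \sqrt{168}\right) + 10574} = \frac{86487}{185 \left(1 + 185 + 2 \sqrt{42}\right) + 10574} = \frac{86487}{185 \left(186 + 2 \sqrt{42}\right) + 10574} = \frac{86487}{\left(34410 + 370 \sqrt{42}\right) + 10574} = \frac{86487}{44984 + 370 \sqrt{42}}$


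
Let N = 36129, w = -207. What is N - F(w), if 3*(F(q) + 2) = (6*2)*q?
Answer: 36959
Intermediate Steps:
F(q) = -2 + 4*q (F(q) = -2 + ((6*2)*q)/3 = -2 + (12*q)/3 = -2 + 4*q)
N - F(w) = 36129 - (-2 + 4*(-207)) = 36129 - (-2 - 828) = 36129 - 1*(-830) = 36129 + 830 = 36959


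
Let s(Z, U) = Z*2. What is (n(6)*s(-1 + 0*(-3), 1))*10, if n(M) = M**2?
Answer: -720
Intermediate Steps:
s(Z, U) = 2*Z
(n(6)*s(-1 + 0*(-3), 1))*10 = (6**2*(2*(-1 + 0*(-3))))*10 = (36*(2*(-1 + 0)))*10 = (36*(2*(-1)))*10 = (36*(-2))*10 = -72*10 = -720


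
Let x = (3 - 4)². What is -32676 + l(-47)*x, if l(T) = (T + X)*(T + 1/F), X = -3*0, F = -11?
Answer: -335090/11 ≈ -30463.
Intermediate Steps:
x = 1 (x = (-1)² = 1)
X = 0
l(T) = T*(-1/11 + T) (l(T) = (T + 0)*(T + 1/(-11)) = T*(T - 1/11) = T*(-1/11 + T))
-32676 + l(-47)*x = -32676 - 47*(-1/11 - 47)*1 = -32676 - 47*(-518/11)*1 = -32676 + (24346/11)*1 = -32676 + 24346/11 = -335090/11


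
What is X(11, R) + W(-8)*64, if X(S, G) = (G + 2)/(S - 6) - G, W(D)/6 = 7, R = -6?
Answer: 13466/5 ≈ 2693.2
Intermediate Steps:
W(D) = 42 (W(D) = 6*7 = 42)
X(S, G) = -G + (2 + G)/(-6 + S) (X(S, G) = (2 + G)/(-6 + S) - G = -G + (2 + G)/(-6 + S))
X(11, R) + W(-8)*64 = (2 + 7*(-6) - 1*(-6)*11)/(-6 + 11) + 42*64 = (2 - 42 + 66)/5 + 2688 = (⅕)*26 + 2688 = 26/5 + 2688 = 13466/5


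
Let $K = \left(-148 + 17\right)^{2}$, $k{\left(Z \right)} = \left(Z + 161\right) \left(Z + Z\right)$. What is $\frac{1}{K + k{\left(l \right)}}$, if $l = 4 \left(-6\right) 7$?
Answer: $\frac{1}{19513} \approx 5.1248 \cdot 10^{-5}$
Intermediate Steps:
$l = -168$ ($l = \left(-24\right) 7 = -168$)
$k{\left(Z \right)} = 2 Z \left(161 + Z\right)$ ($k{\left(Z \right)} = \left(161 + Z\right) 2 Z = 2 Z \left(161 + Z\right)$)
$K = 17161$ ($K = \left(-131\right)^{2} = 17161$)
$\frac{1}{K + k{\left(l \right)}} = \frac{1}{17161 + 2 \left(-168\right) \left(161 - 168\right)} = \frac{1}{17161 + 2 \left(-168\right) \left(-7\right)} = \frac{1}{17161 + 2352} = \frac{1}{19513}$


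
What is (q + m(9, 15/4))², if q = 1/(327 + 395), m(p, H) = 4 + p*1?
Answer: 88115769/521284 ≈ 169.04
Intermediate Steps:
m(p, H) = 4 + p
q = 1/722 ≈ 0.0013850
(q + m(9, 15/4))² = (1/722 + (4 + 9))² = (1/722 + 13)² = (9387/722)² = 88115769/521284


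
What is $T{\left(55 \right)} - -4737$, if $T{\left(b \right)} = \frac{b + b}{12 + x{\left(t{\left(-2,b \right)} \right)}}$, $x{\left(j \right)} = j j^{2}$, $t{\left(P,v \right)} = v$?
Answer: $\frac{788175329}{166387} \approx 4737.0$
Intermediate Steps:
$x{\left(j \right)} = j^{3}$
$T{\left(b \right)} = \frac{2 b}{12 + b^{3}}$ ($T{\left(b \right)} = \frac{b + b}{12 + b^{3}} = \frac{2 b}{12 + b^{3}}$)
$T{\left(55 \right)} - -4737 = 2 \cdot 55 \frac{1}{12 + 55^{3}} - -4737 = 2 \cdot 55 \frac{1}{12 + 166375} + 4737 = 2 \cdot 55 \cdot \frac{1}{166387} + 4737 = \frac{110}{166387} + 4737 = \frac{788175329}{166387}$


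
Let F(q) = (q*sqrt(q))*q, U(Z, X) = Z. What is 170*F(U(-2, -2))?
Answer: 680*I*sqrt(2) ≈ 961.67*I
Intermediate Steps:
F(q) = q**(5/2) (F(q) = q**(3/2)*q = q**(5/2))
170*F(U(-2, -2)) = 170*(-2)**(5/2) = 170*(4*I*sqrt(2)) = 680*I*sqrt(2)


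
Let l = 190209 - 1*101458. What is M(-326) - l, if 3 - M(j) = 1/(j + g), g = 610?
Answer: -25204433/284 ≈ -88748.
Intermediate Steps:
M(j) = 3 - 1/(610 + j) (M(j) = 3 - 1/(j + 610) = 3 - 1/(610 + j))
l = 88751 (l = 190209 - 101458 = 88751)
M(-326) - l = (1829 + 3*(-326))/(610 - 326) - 1*88751 = (1829 - 978)/284 - 88751 = (1/284)*851 - 88751 = 851/284 - 88751 = -25204433/284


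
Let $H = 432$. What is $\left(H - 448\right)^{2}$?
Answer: $256$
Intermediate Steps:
$\left(H - 448\right)^{2} = \left(432 - 448\right)^{2} = \left(-16\right)^{2} = 256$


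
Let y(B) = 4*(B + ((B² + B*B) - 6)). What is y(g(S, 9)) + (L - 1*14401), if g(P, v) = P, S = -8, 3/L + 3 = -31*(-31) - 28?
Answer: -4322949/310 ≈ -13945.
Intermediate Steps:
L = 1/310 (L = 3/(-3 + (-31*(-31) - 28)) = 3/(-3 + (961 - 28)) = 3/(-3 + 933) = 3/930 = 3*(1/930) = 1/310 ≈ 0.0032258)
y(B) = -24 + 4*B + 8*B² (y(B) = 4*(B + ((B² + B²) - 6)) = 4*(B + (2*B² - 6)) = 4*(B + (-6 + 2*B²)) = 4*(-6 + B + 2*B²) = -24 + 4*B + 8*B²)
y(g(S, 9)) + (L - 1*14401) = (-24 + 4*(-8) + 8*(-8)²) + (1/310 - 1*14401) = (-24 - 32 + 8*64) + (1/310 - 14401) = (-24 - 32 + 512) - 4464309/310 = 456 - 4464309/310 = -4322949/310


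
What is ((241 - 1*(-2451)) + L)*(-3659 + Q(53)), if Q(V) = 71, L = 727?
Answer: -12267372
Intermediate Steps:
((241 - 1*(-2451)) + L)*(-3659 + Q(53)) = ((241 - 1*(-2451)) + 727)*(-3659 + 71) = ((241 + 2451) + 727)*(-3588) = (2692 + 727)*(-3588) = 3419*(-3588) = -12267372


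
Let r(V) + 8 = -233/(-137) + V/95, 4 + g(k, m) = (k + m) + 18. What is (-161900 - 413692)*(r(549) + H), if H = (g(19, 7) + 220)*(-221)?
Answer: 430455712813824/13015 ≈ 3.3074e+10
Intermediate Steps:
g(k, m) = 14 + k + m (g(k, m) = -4 + ((k + m) + 18) = -4 + (18 + k + m) = 14 + k + m)
r(V) = -863/137 + V/95 (r(V) = -8 + (-233/(-137) + V/95) = -8 + (-233*(-1/137) + V*(1/95)) = -8 + (233/137 + V/95) = -863/137 + V/95)
H = -57460 (H = ((14 + 19 + 7) + 220)*(-221) = (40 + 220)*(-221) = 260*(-221) = -57460)
(-161900 - 413692)*(r(549) + H) = (-161900 - 413692)*((-863/137 + (1/95)*549) - 57460) = -575592*((-863/137 + 549/95) - 57460) = -575592*(-6772/13015 - 57460) = -575592*(-747848672/13015) = 430455712813824/13015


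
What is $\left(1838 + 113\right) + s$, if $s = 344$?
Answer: $2295$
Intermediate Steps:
$\left(1838 + 113\right) + s = \left(1838 + 113\right) + 344 = 1951 + 344 = 2295$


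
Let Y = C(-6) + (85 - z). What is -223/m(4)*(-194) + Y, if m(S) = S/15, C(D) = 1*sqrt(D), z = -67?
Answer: 324769/2 + I*sqrt(6) ≈ 1.6238e+5 + 2.4495*I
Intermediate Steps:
C(D) = sqrt(D)
m(S) = S/15 (m(S) = S*(1/15) = S/15)
Y = 152 + I*sqrt(6) (Y = sqrt(-6) + (85 - 1*(-67)) = I*sqrt(6) + (85 + 67) = I*sqrt(6) + 152 = 152 + I*sqrt(6) ≈ 152.0 + 2.4495*I)
-223/m(4)*(-194) + Y = -223/((1/15)*4)*(-194) + (152 + I*sqrt(6)) = -223/4/15*(-194) + (152 + I*sqrt(6)) = -223*15/4*(-194) + (152 + I*sqrt(6)) = -3345/4*(-194) + (152 + I*sqrt(6)) = 324465/2 + (152 + I*sqrt(6)) = 324769/2 + I*sqrt(6)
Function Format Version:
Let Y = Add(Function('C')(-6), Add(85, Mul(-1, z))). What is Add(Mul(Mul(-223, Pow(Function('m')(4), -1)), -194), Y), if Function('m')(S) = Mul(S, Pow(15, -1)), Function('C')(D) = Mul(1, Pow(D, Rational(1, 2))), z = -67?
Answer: Add(Rational(324769, 2), Mul(I, Pow(6, Rational(1, 2)))) ≈ Add(1.6238e+5, Mul(2.4495, I))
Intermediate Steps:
Function('C')(D) = Pow(D, Rational(1, 2))
Function('m')(S) = Mul(Rational(1, 15), S) (Function('m')(S) = Mul(S, Rational(1, 15)) = Mul(Rational(1, 15), S))
Y = Add(152, Mul(I, Pow(6, Rational(1, 2)))) (Y = Add(Pow(-6, Rational(1, 2)), Add(85, Mul(-1, -67))) = Add(Mul(I, Pow(6, Rational(1, 2))), Add(85, 67)) = Add(Mul(I, Pow(6, Rational(1, 2))), 152) = Add(152, Mul(I, Pow(6, Rational(1, 2)))) ≈ Add(152.00, Mul(2.4495, I)))
Add(Mul(Mul(-223, Pow(Function('m')(4), -1)), -194), Y) = Add(Mul(Mul(-223, Pow(Mul(Rational(1, 15), 4), -1)), -194), Add(152, Mul(I, Pow(6, Rational(1, 2))))) = Add(Mul(Mul(-223, Pow(Rational(4, 15), -1)), -194), Add(152, Mul(I, Pow(6, Rational(1, 2))))) = Add(Mul(Mul(-223, Rational(15, 4)), -194), Add(152, Mul(I, Pow(6, Rational(1, 2))))) = Add(Mul(Rational(-3345, 4), -194), Add(152, Mul(I, Pow(6, Rational(1, 2))))) = Add(Rational(324465, 2), Add(152, Mul(I, Pow(6, Rational(1, 2))))) = Add(Rational(324769, 2), Mul(I, Pow(6, Rational(1, 2))))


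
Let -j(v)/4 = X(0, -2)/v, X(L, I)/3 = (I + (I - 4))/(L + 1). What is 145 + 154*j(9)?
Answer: 5363/3 ≈ 1787.7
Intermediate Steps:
X(L, I) = 3*(-4 + 2*I)/(1 + L) (X(L, I) = 3*((I + (I - 4))/(L + 1)) = 3*((I + (-4 + I))/(1 + L)) = 3*((-4 + 2*I)/(1 + L)) = 3*(-4 + 2*I)/(1 + L))
j(v) = 96/v (j(v) = -4*6*(-2 - 2)/(1 + 0)/v = -4*6*(-4)/1/v = -4*6*1*(-4)/v = -(-96)/v = 96/v)
145 + 154*j(9) = 145 + 154*(96/9) = 145 + 154*(96*(1/9)) = 145 + 154*(32/3) = 145 + 4928/3 = 5363/3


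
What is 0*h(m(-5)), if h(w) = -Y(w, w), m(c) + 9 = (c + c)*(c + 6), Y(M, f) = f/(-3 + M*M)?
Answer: 0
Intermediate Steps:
Y(M, f) = f/(-3 + M²)
m(c) = -9 + 2*c*(6 + c) (m(c) = -9 + (c + c)*(c + 6) = -9 + (2*c)*(6 + c) = -9 + 2*c*(6 + c))
h(w) = -w/(-3 + w²)
0*h(m(-5)) = 0*(-(-9 + 2*(-5)² + 12*(-5))/(-3 + (-9 + 2*(-5)² + 12*(-5))²)) = 0*(-(-9 + 2*25 - 60)/(-3 + (-9 + 2*25 - 60)²)) = 0*(-(-9 + 50 - 60)/(-3 + (-9 + 50 - 60)²)) = 0*(-1*(-19)/(-3 + (-19)²)) = 0*(-1*(-19)/(-3 + 361)) = 0*(-1*(-19)/358) = 0*(-1*(-19)*1/358) = 0*(19/358) = 0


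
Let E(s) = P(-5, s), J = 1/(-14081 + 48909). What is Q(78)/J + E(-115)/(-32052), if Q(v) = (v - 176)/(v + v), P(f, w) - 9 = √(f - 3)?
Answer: -9116507741/416676 - I*√2/16026 ≈ -21879.0 - 8.8245e-5*I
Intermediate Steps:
J = 1/34828 ≈ 2.8713e-5
P(f, w) = 9 + √(-3 + f) (P(f, w) = 9 + √(f - 3) = 9 + √(-3 + f))
E(s) = 9 + 2*I*√2 (E(s) = 9 + √(-3 - 5) = 9 + √(-8) = 9 + 2*I*√2)
Q(v) = (-176 + v)/(2*v) (Q(v) = (-176 + v)/((2*v)) = (-176 + v)*(1/(2*v)) = (-176 + v)/(2*v))
Q(78)/J + E(-115)/(-32052) = ((½)*(-176 + 78)/78)/(1/34828) + (9 + 2*I*√2)/(-32052) = ((½)*(1/78)*(-98))*34828 + (9 + 2*I*√2)*(-1/32052) = -49/78*34828 + (-3/10684 - I*√2/16026) = -853286/39 + (-3/10684 - I*√2/16026) = -9116507741/416676 - I*√2/16026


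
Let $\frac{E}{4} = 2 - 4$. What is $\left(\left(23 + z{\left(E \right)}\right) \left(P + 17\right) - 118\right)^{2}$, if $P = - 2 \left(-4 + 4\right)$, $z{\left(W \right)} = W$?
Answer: $18769$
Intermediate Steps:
$E = -8$ ($E = 4 \left(2 - 4\right) = 4 \left(-2\right) = -8$)
$P = 0$ ($P = \left(-2\right) 0 = 0$)
$\left(\left(23 + z{\left(E \right)}\right) \left(P + 17\right) - 118\right)^{2} = \left(\left(23 - 8\right) \left(0 + 17\right) - 118\right)^{2} = \left(15 \cdot 17 - 118\right)^{2} = \left(255 - 118\right)^{2} = 137^{2} = 18769$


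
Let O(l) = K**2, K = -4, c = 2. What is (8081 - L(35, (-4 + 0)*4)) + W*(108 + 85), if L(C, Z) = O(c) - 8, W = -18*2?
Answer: 1125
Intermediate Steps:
W = -36
O(l) = 16 (O(l) = (-4)**2 = 16)
L(C, Z) = 8 (L(C, Z) = 16 - 8 = 8)
(8081 - L(35, (-4 + 0)*4)) + W*(108 + 85) = (8081 - 1*8) - 36*(108 + 85) = (8081 - 8) - 36*193 = 8073 - 6948 = 1125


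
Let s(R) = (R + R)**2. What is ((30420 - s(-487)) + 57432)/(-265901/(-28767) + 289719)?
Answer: -12381662004/4167306187 ≈ -2.9711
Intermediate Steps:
s(R) = 4*R**2 (s(R) = (2*R)**2 = 4*R**2)
((30420 - s(-487)) + 57432)/(-265901/(-28767) + 289719) = ((30420 - 4*(-487)**2) + 57432)/(-265901/(-28767) + 289719) = ((30420 - 4*237169) + 57432)/(-265901*(-1/28767) + 289719) = ((30420 - 1*948676) + 57432)/(265901/28767 + 289719) = ((30420 - 948676) + 57432)/(8334612374/28767) = (-918256 + 57432)*(28767/8334612374) = -860824*28767/8334612374 = -12381662004/4167306187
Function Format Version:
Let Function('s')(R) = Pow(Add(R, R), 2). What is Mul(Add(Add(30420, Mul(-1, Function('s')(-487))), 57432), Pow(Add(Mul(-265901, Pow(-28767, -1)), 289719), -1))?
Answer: Rational(-12381662004, 4167306187) ≈ -2.9711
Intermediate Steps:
Function('s')(R) = Mul(4, Pow(R, 2)) (Function('s')(R) = Pow(Mul(2, R), 2) = Mul(4, Pow(R, 2)))
Mul(Add(Add(30420, Mul(-1, Function('s')(-487))), 57432), Pow(Add(Mul(-265901, Pow(-28767, -1)), 289719), -1)) = Mul(Add(Add(30420, Mul(-1, Mul(4, Pow(-487, 2)))), 57432), Pow(Add(Mul(-265901, Pow(-28767, -1)), 289719), -1)) = Mul(Add(Add(30420, Mul(-1, Mul(4, 237169))), 57432), Pow(Add(Mul(-265901, Rational(-1, 28767)), 289719), -1)) = Mul(Add(Add(30420, Mul(-1, 948676)), 57432), Pow(Add(Rational(265901, 28767), 289719), -1)) = Mul(Add(Add(30420, -948676), 57432), Pow(Rational(8334612374, 28767), -1)) = Mul(Add(-918256, 57432), Rational(28767, 8334612374)) = Mul(-860824, Rational(28767, 8334612374)) = Rational(-12381662004, 4167306187)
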